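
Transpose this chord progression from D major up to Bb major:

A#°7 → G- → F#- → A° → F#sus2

F#°7 Eb- D- F° Dsus2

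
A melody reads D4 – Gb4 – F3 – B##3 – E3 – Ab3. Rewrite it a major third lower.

D4 -> Bb3
Gb4 -> Ebb4
F3 -> Db3
B##3 -> G##3
E3 -> C3
Ab3 -> Fb3

Bb3 Ebb4 Db3 G##3 C3 Fb3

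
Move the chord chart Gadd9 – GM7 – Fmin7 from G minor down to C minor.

Cadd9 CM7 Bbmin7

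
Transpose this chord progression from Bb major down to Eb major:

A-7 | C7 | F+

Bb major down to Eb major is a perfect fifth; each chord root moves by that interval while the quality stays the same.
A-7: root A down a perfect fifth → D, giving D-7.
C7: root C down a perfect fifth → F, giving F7.
F+: root F down a perfect fifth → Bb, giving Bb+.

D-7 F7 Bb+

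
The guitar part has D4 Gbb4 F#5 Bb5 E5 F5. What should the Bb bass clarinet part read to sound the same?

E4 Abb4 G#5 C6 F#5 G5

First find concert pitch: the guitar sounds a perfect octave below written, so D4 Gbb4 F#5 Bb5 E5 F5 sounds D3 Gbb3 F#4 Bb4 E4 F4.
Then write for Bb bass clarinet: it sounds a major ninth below written, so the part must be a major ninth above concert.
D3 → E4
Gbb3 → Abb4
F#4 → G#5
Bb4 → C6
E4 → F#5
F4 → G5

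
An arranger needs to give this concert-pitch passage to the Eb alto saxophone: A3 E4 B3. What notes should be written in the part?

F#4 C#5 G#4

Written C4 sounds as Eb3 on the Eb alto saxophone, so concert pitches are written a major sixth up.
A3 to F#4
E4 to C#5
B3 to G#4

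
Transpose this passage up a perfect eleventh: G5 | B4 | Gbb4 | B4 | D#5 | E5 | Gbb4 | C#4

G5 to C7
B4 to E6
Gbb4 to Cbb6
B4 to E6
D#5 to G#6
E5 to A6
Gbb4 to Cbb6
C#4 to F#5

C7 E6 Cbb6 E6 G#6 A6 Cbb6 F#5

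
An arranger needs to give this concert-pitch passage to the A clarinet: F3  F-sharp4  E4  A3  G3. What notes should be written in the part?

The A clarinet sounds a minor third below written, so the written part must be a minor third above concert — transpose each note up.
F3 to Ab3
F#4 to A4
E4 to G4
A3 to C4
G3 to Bb3

Ab3 A4 G4 C4 Bb3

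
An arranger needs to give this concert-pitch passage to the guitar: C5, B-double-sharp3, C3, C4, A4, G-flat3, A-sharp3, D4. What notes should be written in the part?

C6 B##4 C4 C5 A5 Gb4 A#4 D5

The guitar sounds a perfect octave below written, so the written part must be a perfect octave above concert — transpose each note up.
C5 -> C6
B##3 -> B##4
C3 -> C4
C4 -> C5
A4 -> A5
Gb3 -> Gb4
A#3 -> A#4
D4 -> D5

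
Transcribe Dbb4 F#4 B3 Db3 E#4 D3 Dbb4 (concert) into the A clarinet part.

Fbb4 A4 D4 Fb3 G#4 F3 Fbb4

The A clarinet sounds a minor third below written, so the written part must be a minor third above concert — transpose each note up.
Dbb4 -> Fbb4
F#4 -> A4
B3 -> D4
Db3 -> Fb3
E#4 -> G#4
D3 -> F3
Dbb4 -> Fbb4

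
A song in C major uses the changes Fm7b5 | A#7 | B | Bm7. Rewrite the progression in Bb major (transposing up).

Ebm7b5 G#7 A Am7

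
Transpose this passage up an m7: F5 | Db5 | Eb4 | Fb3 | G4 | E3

Eb6 Cb6 Db5 Ebb4 F5 D4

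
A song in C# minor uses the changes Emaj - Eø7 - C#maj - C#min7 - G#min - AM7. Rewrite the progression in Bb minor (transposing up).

C# minor up to Bb minor is a diminished seventh; each chord root moves by that interval while the quality stays the same.
Emaj: root E up a diminished seventh → Db, giving Dbmaj.
Eø7: root E up a diminished seventh → Db, giving Dbø7.
C#maj: root C# up a diminished seventh → Bb, giving Bbmaj.
C#min7: root C# up a diminished seventh → Bb, giving Bbmin7.
G#min: root G# up a diminished seventh → F, giving Fmin.
AM7: root A up a diminished seventh → Gb, giving GbM7.

Dbmaj Dbø7 Bbmaj Bbmin7 Fmin GbM7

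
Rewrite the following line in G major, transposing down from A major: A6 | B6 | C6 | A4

From A down to G is a major second; apply that to each pitch.
A6 → G6
B6 → A6
C6 → Bb5
A4 → G4

G6 A6 Bb5 G4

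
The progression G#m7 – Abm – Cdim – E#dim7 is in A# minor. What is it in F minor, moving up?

Ebm7 Fbbm Abbdim Cdim7

A# minor up to F minor is a diminished sixth; each chord root moves by that interval while the quality stays the same.
G#m7: root G# up a diminished sixth → Eb, giving Ebm7.
Abm: root Ab up a diminished sixth → Fbb, giving Fbbm.
Cdim: root C up a diminished sixth → Abb, giving Abbdim.
E#dim7: root E# up a diminished sixth → C, giving Cdim7.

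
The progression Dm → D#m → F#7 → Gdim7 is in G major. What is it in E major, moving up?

Bm B#m D#7 Edim7

G major up to E major is a major sixth; each chord root moves by that interval while the quality stays the same.
Dm: root D up a major sixth → B, giving Bm.
D#m: root D# up a major sixth → B#, giving B#m.
F#7: root F# up a major sixth → D#, giving D#7.
Gdim7: root G up a major sixth → E, giving Edim7.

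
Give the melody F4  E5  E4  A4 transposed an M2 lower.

Eb4 D5 D4 G4

F4: a second down reaches E, and 2 semitones makes it Eb4.
E5 down a major second is D5.
E4 down a major second is D4.
A4: a second down reaches G, and 2 semitones makes it G4.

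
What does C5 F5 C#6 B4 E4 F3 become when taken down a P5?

C5 → F4
F5 → Bb4
C#6 → F#5
B4 → E4
E4 → A3
F3 → Bb2

F4 Bb4 F#5 E4 A3 Bb2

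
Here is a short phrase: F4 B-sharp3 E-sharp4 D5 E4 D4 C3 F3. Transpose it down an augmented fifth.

F4 to Bbb3
B#3 to E3
E#4 to A3
D5 to Gb4
E4 to Ab3
D4 to Gb3
C3 to Fb2
F3 to Bbb2

Bbb3 E3 A3 Gb4 Ab3 Gb3 Fb2 Bbb2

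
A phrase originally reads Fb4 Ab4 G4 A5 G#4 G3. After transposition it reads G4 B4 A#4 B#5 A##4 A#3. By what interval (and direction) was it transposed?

From Fb4 to G4 is 2 letter names — a second of some quality.
Fb4 to G4 is 3 semitones, which makes it an augmented second; the second version is higher, so the direction is up.
Checking another pair — G3 → A#3 — gives the same interval.

up an augmented second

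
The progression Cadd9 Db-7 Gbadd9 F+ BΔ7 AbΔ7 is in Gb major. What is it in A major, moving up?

D#add9 E-7 Aadd9 G#+ C##Δ7 BΔ7

Gb major up to A major is an augmented second; each chord root moves by that interval while the quality stays the same.
Cadd9: root C up an augmented second → D#, giving D#add9.
Db-7: root Db up an augmented second → E, giving E-7.
Gbadd9: root Gb up an augmented second → A, giving Aadd9.
F+: root F up an augmented second → G#, giving G#+.
BΔ7: root B up an augmented second → C##, giving C##Δ7.
AbΔ7: root Ab up an augmented second → B, giving BΔ7.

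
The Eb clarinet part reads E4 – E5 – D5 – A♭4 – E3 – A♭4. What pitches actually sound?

G4 G5 F5 Cb5 G3 Cb5

Written C4 on the Eb clarinet sounds as Eb4, a minor third higher; apply that shift to every note.
E4 -> G4
E5 -> G5
D5 -> F5
Ab4 -> Cb5
E3 -> G3
Ab4 -> Cb5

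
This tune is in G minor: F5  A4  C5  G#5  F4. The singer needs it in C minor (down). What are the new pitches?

Bb4 D4 F4 C#5 Bb3

G minor to C minor down is a perfect fifth, so every note moves down by that interval.
F5 -> Bb4
A4 -> D4
C5 -> F4
G#5 -> C#5
F4 -> Bb3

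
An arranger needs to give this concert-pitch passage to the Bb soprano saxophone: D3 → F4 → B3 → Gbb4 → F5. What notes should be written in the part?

The Bb soprano saxophone sounds a major second below written, so the written part must be a major second above concert — transpose each note up.
D3 becomes E3
F4 becomes G4
B3 becomes C#4
Gbb4 becomes Abb4
F5 becomes G5

E3 G4 C#4 Abb4 G5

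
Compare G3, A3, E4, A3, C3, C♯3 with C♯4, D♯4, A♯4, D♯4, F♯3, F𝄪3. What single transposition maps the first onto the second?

up an augmented fourth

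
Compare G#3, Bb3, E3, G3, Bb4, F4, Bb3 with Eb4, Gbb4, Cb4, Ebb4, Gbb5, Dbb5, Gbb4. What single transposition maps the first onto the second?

From G#3 to Eb4 is 6 letter names — a sixth of some quality.
G#3 to Eb4 is 7 semitones, which makes it a diminished sixth; the second version is higher, so the direction is up.
Checking another pair — Bb3 → Gbb4 — gives the same interval.

up a diminished sixth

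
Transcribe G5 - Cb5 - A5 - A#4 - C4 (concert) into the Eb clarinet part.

E5 Ab4 F#5 F##4 A3

Written C4 sounds as Eb4 on the Eb clarinet, so concert pitches are written a minor third down.
G5 → E5
Cb5 → Ab4
A5 → F#5
A#4 → F##4
C4 → A3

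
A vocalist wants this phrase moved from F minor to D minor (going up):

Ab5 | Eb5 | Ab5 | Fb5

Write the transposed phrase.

From F up to D is a major sixth; apply that to each pitch.
Ab5 → F6
Eb5 → C6
Ab5 → F6
Fb5 → Db6

F6 C6 F6 Db6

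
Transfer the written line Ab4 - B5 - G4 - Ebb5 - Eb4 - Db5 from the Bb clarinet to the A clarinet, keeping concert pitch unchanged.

Bbb4 C6 Ab4 Fbb5 Fb4 Ebb5

First find concert pitch: the Bb clarinet sounds a major second below written, so Ab4 B5 G4 Ebb5 Eb4 Db5 sounds Gb4 A5 F4 Dbb5 Db4 Cb5.
Then write for A clarinet: it sounds a minor third below written, so the part must be a minor third above concert.
Gb4 → Bbb4
A5 → C6
F4 → Ab4
Dbb5 → Fbb5
Db4 → Fb4
Cb5 → Ebb5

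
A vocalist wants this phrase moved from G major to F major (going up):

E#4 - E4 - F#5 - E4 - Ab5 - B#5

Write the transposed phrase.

D#5 D5 E6 D5 Gb6 A#6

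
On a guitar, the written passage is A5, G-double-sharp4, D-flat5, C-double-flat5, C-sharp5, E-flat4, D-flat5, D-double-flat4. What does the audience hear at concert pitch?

A4 G##3 Db4 Cbb4 C#4 Eb3 Db4 Dbb3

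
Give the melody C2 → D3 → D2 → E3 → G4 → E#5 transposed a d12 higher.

A diminished twelfth up from C2 gives Gb3.
A diminished twelfth up from D3 gives Ab4.
D2 up a diminished twelfth is Ab3.
A diminished twelfth up from E3 gives Bb4.
G4 up a diminished twelfth is Db6.
A diminished twelfth up from E#5 gives B6.

Gb3 Ab4 Ab3 Bb4 Db6 B6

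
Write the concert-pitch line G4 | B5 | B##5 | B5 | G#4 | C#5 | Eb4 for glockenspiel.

Written C4 sounds as C6 on the glockenspiel, so concert pitches are written a perfect fifteenth down.
G4 -> G2
B5 -> B3
B##5 -> B##3
B5 -> B3
G#4 -> G#2
C#5 -> C#3
Eb4 -> Eb2

G2 B3 B##3 B3 G#2 C#3 Eb2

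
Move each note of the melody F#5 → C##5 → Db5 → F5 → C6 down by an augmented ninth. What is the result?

Eb4 B3 Cbb4 Ebb4 Bbb4

An augmented ninth down from F#5 gives Eb4.
C##5: a ninth down reaches B, and 15 semitones makes it B3.
Db5 down an augmented ninth is Cbb4.
F5: a ninth down reaches E, and 15 semitones makes it Ebb4.
An augmented ninth down from C6 gives Bbb4.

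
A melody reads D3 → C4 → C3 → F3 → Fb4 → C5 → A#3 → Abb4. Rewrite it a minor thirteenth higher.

Bb4 Ab5 Ab4 Db5 Dbb6 Ab6 F#5 Fbb6

D3: a thirteenth up reaches B, and 20 semitones makes it Bb4.
A minor thirteenth up from C4 gives Ab5.
A minor thirteenth up from C3 gives Ab4.
F3 up a minor thirteenth is Db5.
Fb4: a thirteenth up reaches D, and 20 semitones makes it Dbb6.
A minor thirteenth up from C5 gives Ab6.
A minor thirteenth up from A#3 gives F#5.
A minor thirteenth up from Abb4 gives Fbb6.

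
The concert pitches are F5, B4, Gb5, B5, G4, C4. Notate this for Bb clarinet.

The Bb clarinet sounds a major second below written, so the written part must be a major second above concert — transpose each note up.
F5 -> G5
B4 -> C#5
Gb5 -> Ab5
B5 -> C#6
G4 -> A4
C4 -> D4

G5 C#5 Ab5 C#6 A4 D4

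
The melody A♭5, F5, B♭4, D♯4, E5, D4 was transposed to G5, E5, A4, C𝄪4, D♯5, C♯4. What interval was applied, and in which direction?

down a minor second

From Ab5 to G5 is 2 letter names — a second of some quality.
G5 to Ab5 is 1 semitone, which makes it a minor second; the second version is lower, so the direction is down.
Checking another pair — D4 → C#4 — gives the same interval.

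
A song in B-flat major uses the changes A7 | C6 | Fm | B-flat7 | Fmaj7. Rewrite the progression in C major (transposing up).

B7 D6 Gm C7 Gmaj7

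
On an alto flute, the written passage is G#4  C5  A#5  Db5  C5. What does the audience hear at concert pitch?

The alto flute sounds a perfect fourth below written, so transpose each written note down a perfect fourth.
G#4 gives D#4
C5 gives G4
A#5 gives E#5
Db5 gives Ab4
C5 gives G4

D#4 G4 E#5 Ab4 G4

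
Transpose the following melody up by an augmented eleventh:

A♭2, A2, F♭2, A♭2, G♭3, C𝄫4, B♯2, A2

Ab2 → D4
A2 → D#4
Fb2 → Bb3
Ab2 → D4
Gb3 → C5
Cbb4 → Fb5
B#2 → E##4
A2 → D#4

D4 D#4 Bb3 D4 C5 Fb5 E##4 D#4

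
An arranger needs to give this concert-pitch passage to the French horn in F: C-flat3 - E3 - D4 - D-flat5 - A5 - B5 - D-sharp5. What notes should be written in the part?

Gb3 B3 A4 Ab5 E6 F#6 A#5

Written C4 sounds as F3 on the French horn in F, so concert pitches are written a perfect fifth up.
Cb3 becomes Gb3
E3 becomes B3
D4 becomes A4
Db5 becomes Ab5
A5 becomes E6
B5 becomes F#6
D#5 becomes A#5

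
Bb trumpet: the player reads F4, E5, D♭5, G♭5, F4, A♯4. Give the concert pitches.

Eb4 D5 Cb5 Fb5 Eb4 G#4

Written C4 on the Bb trumpet sounds as Bb3, a major second lower; apply that shift to every note.
F4 gives Eb4
E5 gives D5
Db5 gives Cb5
Gb5 gives Fb5
F4 gives Eb4
A#4 gives G#4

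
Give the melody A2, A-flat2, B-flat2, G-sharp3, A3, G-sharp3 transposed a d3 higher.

A2 up a diminished third is Cb3.
Ab2 up a diminished third is Cbb3.
Bb2 up a diminished third is Dbb3.
A diminished third up from G#3 gives Bb3.
A3 up a diminished third is Cb4.
A diminished third up from G#3 gives Bb3.

Cb3 Cbb3 Dbb3 Bb3 Cb4 Bb3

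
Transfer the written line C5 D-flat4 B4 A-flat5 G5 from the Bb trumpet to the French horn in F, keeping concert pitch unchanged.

F5 Gb4 E5 Db6 C6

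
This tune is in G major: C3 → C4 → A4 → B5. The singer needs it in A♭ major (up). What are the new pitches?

Db3 Db4 Bb4 C6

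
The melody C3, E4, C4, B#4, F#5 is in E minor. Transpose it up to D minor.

Bb3 D5 Bb4 A#5 E6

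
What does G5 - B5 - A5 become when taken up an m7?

G5 up a minor seventh is F6.
B5: a seventh up reaches A, and 10 semitones makes it A6.
A5 up a minor seventh is G6.

F6 A6 G6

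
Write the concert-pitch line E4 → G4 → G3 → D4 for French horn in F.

The French horn in F sounds a perfect fifth below written, so the written part must be a perfect fifth above concert — transpose each note up.
E4 becomes B4
G4 becomes D5
G3 becomes D4
D4 becomes A4

B4 D5 D4 A4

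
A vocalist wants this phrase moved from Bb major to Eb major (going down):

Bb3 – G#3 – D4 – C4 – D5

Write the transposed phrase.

Bb major to Eb major down is a perfect fifth, so every note moves down by that interval.
Bb3 becomes Eb3
G#3 becomes C#3
D4 becomes G3
C4 becomes F3
D5 becomes G4

Eb3 C#3 G3 F3 G4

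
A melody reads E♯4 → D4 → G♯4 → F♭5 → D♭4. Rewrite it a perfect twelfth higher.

B#5 A5 D#6 Cb7 Ab5

E#4: a twelfth up reaches B, and 19 semitones makes it B#5.
D4: a twelfth up reaches A, and 19 semitones makes it A5.
A perfect twelfth up from G#4 gives D#6.
A perfect twelfth up from Fb5 gives Cb7.
Db4 up a perfect twelfth is Ab5.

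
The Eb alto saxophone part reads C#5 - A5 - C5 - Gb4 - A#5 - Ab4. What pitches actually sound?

The Eb alto saxophone sounds a major sixth below written, so transpose each written note down a major sixth.
C#5 gives E4
A5 gives C5
C5 gives Eb4
Gb4 gives Bbb3
A#5 gives C#5
Ab4 gives Cb4

E4 C5 Eb4 Bbb3 C#5 Cb4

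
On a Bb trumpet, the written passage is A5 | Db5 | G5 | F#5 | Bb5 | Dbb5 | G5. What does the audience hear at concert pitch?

G5 Cb5 F5 E5 Ab5 Cbb5 F5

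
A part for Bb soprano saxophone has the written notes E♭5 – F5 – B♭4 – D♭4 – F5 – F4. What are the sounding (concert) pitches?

Db5 Eb5 Ab4 Cb4 Eb5 Eb4

The Bb soprano saxophone sounds a major second below written, so transpose each written note down a major second.
Eb5 becomes Db5
F5 becomes Eb5
Bb4 becomes Ab4
Db4 becomes Cb4
F5 becomes Eb5
F4 becomes Eb4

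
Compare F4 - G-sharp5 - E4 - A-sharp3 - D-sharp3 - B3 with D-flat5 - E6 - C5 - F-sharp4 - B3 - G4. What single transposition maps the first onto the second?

up a minor sixth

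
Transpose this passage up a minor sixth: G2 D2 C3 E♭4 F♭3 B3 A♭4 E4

Eb3 Bb2 Ab3 Cb5 Dbb4 G4 Fb5 C5

A minor sixth up from G2 gives Eb3.
D2 up a minor sixth is Bb2.
C3: a sixth up reaches A, and 8 semitones makes it Ab3.
Eb4 up a minor sixth is Cb5.
Fb3: a sixth up reaches D, and 8 semitones makes it Dbb4.
B3 up a minor sixth is G4.
Ab4 up a minor sixth is Fb5.
E4 up a minor sixth is C5.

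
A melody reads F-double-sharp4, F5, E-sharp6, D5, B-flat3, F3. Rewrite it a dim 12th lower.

F##4 → B##2
F5 → B3
E#6 → A##4
D5 → G#3
Bb3 → E2
F3 → B1

B##2 B3 A##4 G#3 E2 B1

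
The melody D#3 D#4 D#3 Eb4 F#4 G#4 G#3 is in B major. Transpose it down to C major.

E2 E3 E2 Fb3 G3 A3 A2

B major to C major down is a major seventh, so every note moves down by that interval.
D#3 becomes E2
D#4 becomes E3
D#3 becomes E2
Eb4 becomes Fb3
F#4 becomes G3
G#4 becomes A3
G#3 becomes A2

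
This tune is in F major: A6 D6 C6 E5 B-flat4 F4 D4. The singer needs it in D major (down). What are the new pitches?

From F down to D is a minor third; apply that to each pitch.
A6 becomes F#6
D6 becomes B5
C6 becomes A5
E5 becomes C#5
Bb4 becomes G4
F4 becomes D4
D4 becomes B3

F#6 B5 A5 C#5 G4 D4 B3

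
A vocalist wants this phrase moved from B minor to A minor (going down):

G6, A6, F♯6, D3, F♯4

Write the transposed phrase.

F6 G6 E6 C3 E4

B minor to A minor down is a major second, so every note moves down by that interval.
G6 becomes F6
A6 becomes G6
F#6 becomes E6
D3 becomes C3
F#4 becomes E4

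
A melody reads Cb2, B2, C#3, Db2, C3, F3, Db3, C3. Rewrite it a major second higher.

Db2 C#3 D#3 Eb2 D3 G3 Eb3 D3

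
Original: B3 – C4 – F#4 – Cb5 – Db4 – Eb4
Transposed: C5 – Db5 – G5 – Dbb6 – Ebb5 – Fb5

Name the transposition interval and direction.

From B3 to C5 is 9 letter names — a ninth of some quality.
B3 to C5 is 13 semitones, which makes it a minor ninth; the second version is higher, so the direction is up.
Checking another pair — Eb4 → Fb5 — gives the same interval.

up a minor ninth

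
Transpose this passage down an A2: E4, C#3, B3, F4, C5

E4 gives Db4
C#3 gives Bb2
B3 gives Ab3
F4 gives Ebb4
C5 gives Bbb4

Db4 Bb2 Ab3 Ebb4 Bbb4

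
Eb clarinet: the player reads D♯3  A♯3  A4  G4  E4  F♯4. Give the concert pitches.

F#3 C#4 C5 Bb4 G4 A4

The Eb clarinet sounds a minor third above written, so transpose each written note up a minor third.
D#3 gives F#3
A#3 gives C#4
A4 gives C5
G4 gives Bb4
E4 gives G4
F#4 gives A4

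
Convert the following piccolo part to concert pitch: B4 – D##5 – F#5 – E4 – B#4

The piccolo sounds a perfect octave above written, so transpose each written note up a perfect octave.
B4 -> B5
D##5 -> D##6
F#5 -> F#6
E4 -> E5
B#4 -> B#5

B5 D##6 F#6 E5 B#5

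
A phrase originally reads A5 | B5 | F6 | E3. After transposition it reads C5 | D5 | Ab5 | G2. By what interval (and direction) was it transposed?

From A5 to C5 is 6 letter names — a sixth of some quality.
C5 to A5 is 9 semitones, which makes it a major sixth; the second version is lower, so the direction is down.
Checking another pair — E3 → G2 — gives the same interval.

down a major sixth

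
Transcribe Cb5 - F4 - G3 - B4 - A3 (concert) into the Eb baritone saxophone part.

The Eb baritone saxophone sounds a major thirteenth below written, so the written part must be a major thirteenth above concert — transpose each note up.
Cb5 becomes Ab6
F4 becomes D6
G3 becomes E5
B4 becomes G#6
A3 becomes F#5

Ab6 D6 E5 G#6 F#5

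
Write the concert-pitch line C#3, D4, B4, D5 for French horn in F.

The French horn in F sounds a perfect fifth below written, so the written part must be a perfect fifth above concert — transpose each note up.
C#3 -> G#3
D4 -> A4
B4 -> F#5
D5 -> A5

G#3 A4 F#5 A5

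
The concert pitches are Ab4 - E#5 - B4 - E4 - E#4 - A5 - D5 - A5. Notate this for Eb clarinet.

The Eb clarinet sounds a minor third above written, so the written part must be a minor third below concert — transpose each note down.
Ab4 gives F4
E#5 gives C##5
B4 gives G#4
E4 gives C#4
E#4 gives C##4
A5 gives F#5
D5 gives B4
A5 gives F#5

F4 C##5 G#4 C#4 C##4 F#5 B4 F#5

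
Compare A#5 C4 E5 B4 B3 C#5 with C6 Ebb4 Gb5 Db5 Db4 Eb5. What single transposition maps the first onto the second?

up a diminished third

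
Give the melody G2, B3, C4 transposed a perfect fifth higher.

D3 F#4 G4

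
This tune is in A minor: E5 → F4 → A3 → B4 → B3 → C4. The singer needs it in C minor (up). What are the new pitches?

G5 Ab4 C4 D5 D4 Eb4

From A up to C is a minor third; apply that to each pitch.
E5 to G5
F4 to Ab4
A3 to C4
B4 to D5
B3 to D4
C4 to Eb4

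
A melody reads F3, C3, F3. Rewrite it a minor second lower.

F3 -> E3
C3 -> B2
F3 -> E3

E3 B2 E3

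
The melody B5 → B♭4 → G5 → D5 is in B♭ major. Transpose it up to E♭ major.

E6 Eb5 C6 G5

B♭ major to E♭ major up is a perfect fourth, so every note moves up by that interval.
B5 gives E6
Bb4 gives Eb5
G5 gives C6
D5 gives G5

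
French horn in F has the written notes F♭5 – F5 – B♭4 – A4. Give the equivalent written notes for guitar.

Bbb5 Bb5 Eb5 D5

First find concert pitch: the French horn in F sounds a perfect fifth below written, so F♭5 F5 B♭4 A4 sounds Bbb4 Bb4 Eb4 D4.
Then write for guitar: it sounds a perfect octave below written, so the part must be a perfect octave above concert.
Bbb4 → Bbb5
Bb4 → Bb5
Eb4 → Eb5
D4 → D5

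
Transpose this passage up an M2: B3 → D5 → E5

B3 to C#4
D5 to E5
E5 to F#5

C#4 E5 F#5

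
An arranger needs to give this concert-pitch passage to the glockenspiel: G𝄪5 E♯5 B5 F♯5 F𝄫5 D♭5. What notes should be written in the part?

G##3 E#3 B3 F#3 Fbb3 Db3

The glockenspiel sounds a perfect fifteenth above written, so the written part must be a perfect fifteenth below concert — transpose each note down.
G##5 -> G##3
E#5 -> E#3
B5 -> B3
F#5 -> F#3
Fbb5 -> Fbb3
Db5 -> Db3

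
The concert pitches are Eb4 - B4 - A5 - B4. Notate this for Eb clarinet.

The Eb clarinet sounds a minor third above written, so the written part must be a minor third below concert — transpose each note down.
Eb4 → C4
B4 → G#4
A5 → F#5
B4 → G#4

C4 G#4 F#5 G#4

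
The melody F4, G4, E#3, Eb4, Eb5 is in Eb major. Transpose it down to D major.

E4 F#4 D##3 D4 D5

Eb major to D major down is a minor second, so every note moves down by that interval.
F4 to E4
G4 to F#4
E#3 to D##3
Eb4 to D4
Eb5 to D5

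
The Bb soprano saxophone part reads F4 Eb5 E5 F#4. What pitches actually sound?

Written C4 on the Bb soprano saxophone sounds as Bb3, a major second lower; apply that shift to every note.
F4 -> Eb4
Eb5 -> Db5
E5 -> D5
F#4 -> E4

Eb4 Db5 D5 E4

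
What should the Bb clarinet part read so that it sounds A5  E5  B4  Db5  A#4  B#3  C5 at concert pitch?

B5 F#5 C#5 Eb5 B#4 C##4 D5

The Bb clarinet sounds a major second below written, so the written part must be a major second above concert — transpose each note up.
A5 gives B5
E5 gives F#5
B4 gives C#5
Db5 gives Eb5
A#4 gives B#4
B#3 gives C##4
C5 gives D5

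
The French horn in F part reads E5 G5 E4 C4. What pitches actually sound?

A4 C5 A3 F3

Written C4 on the French horn in F sounds as F3, a perfect fifth lower; apply that shift to every note.
E5 → A4
G5 → C5
E4 → A3
C4 → F3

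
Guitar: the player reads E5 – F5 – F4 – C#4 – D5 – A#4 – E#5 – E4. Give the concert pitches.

Written C4 on the guitar sounds as C3, a perfect octave lower; apply that shift to every note.
E5 → E4
F5 → F4
F4 → F3
C#4 → C#3
D5 → D4
A#4 → A#3
E#5 → E#4
E4 → E3

E4 F4 F3 C#3 D4 A#3 E#4 E3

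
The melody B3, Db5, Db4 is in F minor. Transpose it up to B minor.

E#4 G5 G4

F minor to B minor up is an augmented fourth, so every note moves up by that interval.
B3 -> E#4
Db5 -> G5
Db4 -> G4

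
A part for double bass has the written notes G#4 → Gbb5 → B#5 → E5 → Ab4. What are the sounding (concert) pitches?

G#3 Gbb4 B#4 E4 Ab3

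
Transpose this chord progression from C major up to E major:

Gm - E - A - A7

C major up to E major is a major third; each chord root moves by that interval while the quality stays the same.
Gm: root G up a major third → B, giving Bm.
E: root E up a major third → G#, giving G#.
A: root A up a major third → C#, giving C#.
A7: root A up a major third → C#, giving C#7.

Bm G# C# C#7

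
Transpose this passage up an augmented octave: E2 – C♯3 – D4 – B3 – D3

E#3 C##4 D#5 B#4 D#4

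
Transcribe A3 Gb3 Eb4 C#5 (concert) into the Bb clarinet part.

B3 Ab3 F4 D#5

The Bb clarinet sounds a major second below written, so the written part must be a major second above concert — transpose each note up.
A3 -> B3
Gb3 -> Ab3
Eb4 -> F4
C#5 -> D#5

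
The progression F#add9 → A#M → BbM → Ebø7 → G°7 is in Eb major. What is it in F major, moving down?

Eb major down to F major is a minor seventh; each chord root moves by that interval while the quality stays the same.
F#add9: root F# down a minor seventh → G#, giving G#add9.
A#M: root A# down a minor seventh → B#, giving B#M.
BbM: root Bb down a minor seventh → C, giving CM.
Ebø7: root Eb down a minor seventh → F, giving Fø7.
G°7: root G down a minor seventh → A, giving A°7.

G#add9 B#M CM Fø7 A°7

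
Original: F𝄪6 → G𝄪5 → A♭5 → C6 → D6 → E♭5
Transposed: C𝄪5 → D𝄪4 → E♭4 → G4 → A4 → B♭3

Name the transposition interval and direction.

down a perfect eleventh

From F##6 to C##5 is 11 letter names — an eleventh of some quality.
C##5 to F##6 is 17 semitones, which makes it a perfect eleventh; the second version is lower, so the direction is down.
Checking another pair — Eb5 → Bb3 — gives the same interval.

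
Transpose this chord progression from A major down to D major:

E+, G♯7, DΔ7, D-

A major down to D major is a perfect fifth; each chord root moves by that interval while the quality stays the same.
E+: root E down a perfect fifth → A, giving A+.
G♯7: root G♯ down a perfect fifth → C#, giving C#7.
DΔ7: root D down a perfect fifth → G, giving GΔ7.
D-: root D down a perfect fifth → G, giving G-.

A+ C#7 GΔ7 G-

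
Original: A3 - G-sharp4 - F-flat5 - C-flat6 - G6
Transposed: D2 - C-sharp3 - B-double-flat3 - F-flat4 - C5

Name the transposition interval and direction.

From A3 to D2 is 12 letter names — a twelfth of some quality.
D2 to A3 is 19 semitones, which makes it a perfect twelfth; the second version is lower, so the direction is down.
Checking another pair — G6 → C5 — gives the same interval.

down a perfect twelfth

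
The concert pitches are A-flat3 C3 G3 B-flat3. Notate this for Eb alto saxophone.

F4 A3 E4 G4

Written C4 sounds as Eb3 on the Eb alto saxophone, so concert pitches are written a major sixth up.
Ab3 gives F4
C3 gives A3
G3 gives E4
Bb3 gives G4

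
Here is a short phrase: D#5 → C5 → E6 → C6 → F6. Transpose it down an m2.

C##5 B4 D#6 B5 E6

D#5: a second down reaches C, and 1 semitone makes it C##5.
C5 down a minor second is B4.
E6 down a minor second is D#6.
C6: a second down reaches B, and 1 semitone makes it B5.
F6 down a minor second is E6.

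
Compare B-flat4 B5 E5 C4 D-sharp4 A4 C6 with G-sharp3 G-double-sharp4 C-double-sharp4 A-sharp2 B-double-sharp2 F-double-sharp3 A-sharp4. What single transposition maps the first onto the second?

down a diminished tenth

Take the first pair: Bb4 → G#3. B to G spans 10 letter names, so the interval is some kind of tenth.
G#3 to Bb4 is 14 semitones, which makes it a diminished tenth; the second version is lower, so the direction is down.
Checking another pair — C6 → A#4 — gives the same interval.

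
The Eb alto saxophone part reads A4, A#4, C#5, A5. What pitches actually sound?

Written C4 on the Eb alto saxophone sounds as Eb3, a major sixth lower; apply that shift to every note.
A4 becomes C4
A#4 becomes C#4
C#5 becomes E4
A5 becomes C5

C4 C#4 E4 C5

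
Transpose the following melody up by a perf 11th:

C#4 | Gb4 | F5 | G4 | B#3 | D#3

F#5 Cb6 Bb6 C6 E#5 G#4

C#4: an eleventh up reaches F, and 17 semitones makes it F#5.
A perfect eleventh up from Gb4 gives Cb6.
A perfect eleventh up from F5 gives Bb6.
G4: an eleventh up reaches C, and 17 semitones makes it C6.
B#3: an eleventh up reaches E, and 17 semitones makes it E#5.
D#3 up a perfect eleventh is G#4.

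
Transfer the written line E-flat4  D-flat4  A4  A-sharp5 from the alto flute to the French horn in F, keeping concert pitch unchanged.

F4 Eb4 B4 B#5

First find concert pitch: the alto flute sounds a perfect fourth below written, so E-flat4 D-flat4 A4 A-sharp5 sounds Bb3 Ab3 E4 E#5.
Then write for French horn in F: it sounds a perfect fifth below written, so the part must be a perfect fifth above concert.
Bb3 → F4
Ab3 → Eb4
E4 → B4
E#5 → B#5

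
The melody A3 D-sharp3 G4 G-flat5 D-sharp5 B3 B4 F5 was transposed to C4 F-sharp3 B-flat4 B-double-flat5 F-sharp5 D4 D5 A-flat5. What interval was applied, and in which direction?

up a minor third

From A3 to C4 is 3 letter names — a third of some quality.
A3 to C4 is 3 semitones, which makes it a minor third; the second version is higher, so the direction is up.
Checking another pair — F5 → Ab5 — gives the same interval.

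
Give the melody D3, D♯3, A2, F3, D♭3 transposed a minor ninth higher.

Eb4 E4 Bb3 Gb4 Ebb4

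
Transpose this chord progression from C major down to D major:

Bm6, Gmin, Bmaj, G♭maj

C#m6 Amin C#maj Abmaj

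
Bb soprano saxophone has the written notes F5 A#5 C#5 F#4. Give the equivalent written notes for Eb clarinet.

First find concert pitch: the Bb soprano saxophone sounds a major second below written, so F5 A#5 C#5 F#4 sounds Eb5 G#5 B4 E4.
Then write for Eb clarinet: it sounds a minor third above written, so the part must be a minor third below concert.
Eb5 → C5
G#5 → E#5
B4 → G#4
E4 → C#4

C5 E#5 G#4 C#4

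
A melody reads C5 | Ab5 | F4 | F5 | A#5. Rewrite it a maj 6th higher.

C5 to A5
Ab5 to F6
F4 to D5
F5 to D6
A#5 to F##6

A5 F6 D5 D6 F##6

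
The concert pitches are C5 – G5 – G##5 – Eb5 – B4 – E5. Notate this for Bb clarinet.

D5 A5 A##5 F5 C#5 F#5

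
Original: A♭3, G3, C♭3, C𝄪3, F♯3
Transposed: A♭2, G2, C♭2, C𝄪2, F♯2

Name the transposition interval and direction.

Take the first pair: Ab3 → Ab2. A to A spans 8 letter names, so the interval is some kind of octave.
Ab2 to Ab3 is 12 semitones, which makes it a perfect octave; the second version is lower, so the direction is down.
Checking another pair — F#3 → F#2 — gives the same interval.

down a perfect octave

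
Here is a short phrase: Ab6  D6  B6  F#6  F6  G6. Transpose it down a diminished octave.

A5 D#5 B#5 F##5 F#5 G#5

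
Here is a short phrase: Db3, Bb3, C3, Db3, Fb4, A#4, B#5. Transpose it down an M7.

Ebb2 Cb3 Db2 Ebb2 Gbb3 B3 C#5

A major seventh down from Db3 gives Ebb2.
A major seventh down from Bb3 gives Cb3.
C3 down a major seventh is Db2.
Db3 down a major seventh is Ebb2.
Fb4 down a major seventh is Gbb3.
A#4 down a major seventh is B3.
B#5: a seventh down reaches C, and 11 semitones makes it C#5.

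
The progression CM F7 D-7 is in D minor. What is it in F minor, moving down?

EbM Ab7 F-7

D minor down to F minor is a major sixth; each chord root moves by that interval while the quality stays the same.
CM: root C down a major sixth → Eb, giving EbM.
F7: root F down a major sixth → Ab, giving Ab7.
D-7: root D down a major sixth → F, giving F-7.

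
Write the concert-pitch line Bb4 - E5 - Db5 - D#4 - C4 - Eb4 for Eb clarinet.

The Eb clarinet sounds a minor third above written, so the written part must be a minor third below concert — transpose each note down.
Bb4 becomes G4
E5 becomes C#5
Db5 becomes Bb4
D#4 becomes B#3
C4 becomes A3
Eb4 becomes C4

G4 C#5 Bb4 B#3 A3 C4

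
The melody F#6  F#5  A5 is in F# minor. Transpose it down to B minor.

B5 B4 D5

F# minor to B minor down is a perfect fifth, so every note moves down by that interval.
F#6 → B5
F#5 → B4
A5 → D5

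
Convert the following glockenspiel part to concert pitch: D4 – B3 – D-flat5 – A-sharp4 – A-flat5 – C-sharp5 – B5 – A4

The glockenspiel sounds a perfect fifteenth above written, so transpose each written note up a perfect fifteenth.
D4 -> D6
B3 -> B5
Db5 -> Db7
A#4 -> A#6
Ab5 -> Ab7
C#5 -> C#7
B5 -> B7
A4 -> A6

D6 B5 Db7 A#6 Ab7 C#7 B7 A6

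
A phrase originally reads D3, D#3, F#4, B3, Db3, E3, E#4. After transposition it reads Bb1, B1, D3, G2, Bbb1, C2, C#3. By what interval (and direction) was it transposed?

down a major tenth

Take the first pair: D3 → Bb1. D to B spans 10 letter names, so the interval is some kind of tenth.
Bb1 to D3 is 16 semitones, which makes it a major tenth; the second version is lower, so the direction is down.
Checking another pair — E#4 → C#3 — gives the same interval.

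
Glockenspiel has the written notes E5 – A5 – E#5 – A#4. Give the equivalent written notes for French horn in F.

B7 E8 B#7 E#7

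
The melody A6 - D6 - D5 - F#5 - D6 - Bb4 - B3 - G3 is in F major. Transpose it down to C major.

F major to C major down is a perfect fourth, so every note moves down by that interval.
A6 gives E6
D6 gives A5
D5 gives A4
F#5 gives C#5
D6 gives A5
Bb4 gives F4
B3 gives F#3
G3 gives D3

E6 A5 A4 C#5 A5 F4 F#3 D3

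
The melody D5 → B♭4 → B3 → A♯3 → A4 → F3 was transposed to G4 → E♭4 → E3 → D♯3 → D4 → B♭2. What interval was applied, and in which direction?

down a perfect fifth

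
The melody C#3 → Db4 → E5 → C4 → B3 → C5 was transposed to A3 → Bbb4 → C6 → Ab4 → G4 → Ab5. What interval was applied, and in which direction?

Take the first pair: C#3 → A3. C to A spans 6 letter names, so the interval is some kind of sixth.
C#3 to A3 is 8 semitones, which makes it a minor sixth; the second version is higher, so the direction is up.
Checking another pair — C5 → Ab5 — gives the same interval.

up a minor sixth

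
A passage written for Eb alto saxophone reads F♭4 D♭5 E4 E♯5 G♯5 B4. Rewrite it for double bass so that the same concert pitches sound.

Abb4 Fb5 G4 G#5 B5 D5

First find concert pitch: the Eb alto saxophone sounds a major sixth below written, so F♭4 D♭5 E4 E♯5 G♯5 B4 sounds Abb3 Fb4 G3 G#4 B4 D4.
Then write for double bass: it sounds a perfect octave below written, so the part must be a perfect octave above concert.
Abb3 → Abb4
Fb4 → Fb5
G3 → G4
G#4 → G#5
B4 → B5
D4 → D5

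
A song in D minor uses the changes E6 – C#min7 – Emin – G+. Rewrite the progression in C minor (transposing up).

D minor up to C minor is a minor seventh; each chord root moves by that interval while the quality stays the same.
E6: root E up a minor seventh → D, giving D6.
C#min7: root C# up a minor seventh → B, giving Bmin7.
Emin: root E up a minor seventh → D, giving Dmin.
G+: root G up a minor seventh → F, giving F+.

D6 Bmin7 Dmin F+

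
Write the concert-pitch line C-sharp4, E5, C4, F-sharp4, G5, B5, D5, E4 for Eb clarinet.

Written C4 sounds as Eb4 on the Eb clarinet, so concert pitches are written a minor third down.
C#4 to A#3
E5 to C#5
C4 to A3
F#4 to D#4
G5 to E5
B5 to G#5
D5 to B4
E4 to C#4

A#3 C#5 A3 D#4 E5 G#5 B4 C#4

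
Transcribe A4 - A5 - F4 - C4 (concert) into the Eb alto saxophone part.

Written C4 sounds as Eb3 on the Eb alto saxophone, so concert pitches are written a major sixth up.
A4 gives F#5
A5 gives F#6
F4 gives D5
C4 gives A4

F#5 F#6 D5 A4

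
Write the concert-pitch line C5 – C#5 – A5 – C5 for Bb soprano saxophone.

D5 D#5 B5 D5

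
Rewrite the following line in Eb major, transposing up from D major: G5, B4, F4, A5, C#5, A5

Ab5 C5 Gb4 Bb5 D5 Bb5

From D up to Eb is a minor second; apply that to each pitch.
G5 → Ab5
B4 → C5
F4 → Gb4
A5 → Bb5
C#5 → D5
A5 → Bb5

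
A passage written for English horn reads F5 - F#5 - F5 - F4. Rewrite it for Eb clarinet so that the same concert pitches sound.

First find concert pitch: the English horn sounds a perfect fifth below written, so F5 F#5 F5 F4 sounds Bb4 B4 Bb4 Bb3.
Then write for Eb clarinet: it sounds a minor third above written, so the part must be a minor third below concert.
Bb4 → G4
B4 → G#4
Bb4 → G4
Bb3 → G3

G4 G#4 G4 G3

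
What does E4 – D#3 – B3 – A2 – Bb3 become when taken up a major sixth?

E4 gives C#5
D#3 gives B#3
B3 gives G#4
A2 gives F#3
Bb3 gives G4

C#5 B#3 G#4 F#3 G4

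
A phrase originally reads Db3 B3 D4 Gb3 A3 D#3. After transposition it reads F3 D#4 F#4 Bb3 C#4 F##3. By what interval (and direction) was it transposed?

up a major third

Take the first pair: Db3 → F3. D to F spans 3 letter names, so the interval is some kind of third.
Db3 to F3 is 4 semitones, which makes it a major third; the second version is higher, so the direction is up.
Checking another pair — D#3 → F##3 — gives the same interval.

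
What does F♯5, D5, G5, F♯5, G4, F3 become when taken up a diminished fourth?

F#5: a fourth up reaches B, and 4 semitones makes it Bb5.
D5 up a diminished fourth is Gb5.
G5: a fourth up reaches C, and 4 semitones makes it Cb6.
F#5 up a diminished fourth is Bb5.
G4: a fourth up reaches C, and 4 semitones makes it Cb5.
F3 up a diminished fourth is Bbb3.

Bb5 Gb5 Cb6 Bb5 Cb5 Bbb3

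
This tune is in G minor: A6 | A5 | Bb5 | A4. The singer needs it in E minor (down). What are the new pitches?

F#6 F#5 G5 F#4

G minor to E minor down is a minor third, so every note moves down by that interval.
A6 → F#6
A5 → F#5
Bb5 → G5
A4 → F#4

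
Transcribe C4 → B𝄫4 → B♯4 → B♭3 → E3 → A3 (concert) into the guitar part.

C5 Bbb5 B#5 Bb4 E4 A4

Written C4 sounds as C3 on the guitar, so concert pitches are written a perfect octave up.
C4 -> C5
Bbb4 -> Bbb5
B#4 -> B#5
Bb3 -> Bb4
E3 -> E4
A3 -> A4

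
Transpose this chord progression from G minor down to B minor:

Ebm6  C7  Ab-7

Gm6 E7 C-7

G minor down to B minor is a minor sixth; each chord root moves by that interval while the quality stays the same.
Ebm6: root Eb down a minor sixth → G, giving Gm6.
C7: root C down a minor sixth → E, giving E7.
Ab-7: root Ab down a minor sixth → C, giving C-7.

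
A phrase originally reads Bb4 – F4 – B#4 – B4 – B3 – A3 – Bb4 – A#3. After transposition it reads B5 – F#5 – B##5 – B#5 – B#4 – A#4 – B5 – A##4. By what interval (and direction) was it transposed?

up an augmented octave

Take the first pair: Bb4 → B5. B to B spans 8 letter names, so the interval is some kind of octave.
Bb4 to B5 is 13 semitones, which makes it an augmented octave; the second version is higher, so the direction is up.
Checking another pair — A#3 → A##4 — gives the same interval.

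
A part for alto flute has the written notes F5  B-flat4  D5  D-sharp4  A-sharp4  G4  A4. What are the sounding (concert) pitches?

C5 F4 A4 A#3 E#4 D4 E4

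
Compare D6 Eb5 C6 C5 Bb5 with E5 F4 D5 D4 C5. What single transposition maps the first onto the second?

From D6 to E5 is 7 letter names — a seventh of some quality.
E5 to D6 is 10 semitones, which makes it a minor seventh; the second version is lower, so the direction is down.
Checking another pair — Bb5 → C5 — gives the same interval.

down a minor seventh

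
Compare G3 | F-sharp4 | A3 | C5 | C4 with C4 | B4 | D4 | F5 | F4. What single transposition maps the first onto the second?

up a perfect fourth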